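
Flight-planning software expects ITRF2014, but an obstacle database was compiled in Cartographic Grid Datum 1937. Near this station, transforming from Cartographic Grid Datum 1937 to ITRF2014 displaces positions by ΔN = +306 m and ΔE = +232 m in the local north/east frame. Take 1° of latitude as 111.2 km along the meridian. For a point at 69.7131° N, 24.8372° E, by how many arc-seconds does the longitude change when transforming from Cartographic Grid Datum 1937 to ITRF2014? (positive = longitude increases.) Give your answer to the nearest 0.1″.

Δλ = 21.7″

At latitude 69.7131°, cos φ = 0.346721.
1° of longitude at this latitude = 111.2 × cos φ = 38.56 km, so Δλ = 232.0 / 38555.4 = 0.0060173° = 21.662″.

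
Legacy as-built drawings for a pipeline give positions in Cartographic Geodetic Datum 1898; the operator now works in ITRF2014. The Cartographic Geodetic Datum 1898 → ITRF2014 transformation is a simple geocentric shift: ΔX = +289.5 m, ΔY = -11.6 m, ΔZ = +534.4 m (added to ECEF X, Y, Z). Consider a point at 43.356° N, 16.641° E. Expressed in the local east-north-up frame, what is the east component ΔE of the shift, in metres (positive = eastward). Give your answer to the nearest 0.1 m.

At φ = 43.356°, λ = 16.641°: sin φ = 0.686529, cos φ = 0.727102, sin λ = 0.286374, cos λ = 0.958118.
ΔE = −sin λ·ΔX + cos λ·ΔY = −(0.286374)·(289.5) + (0.958118)·(-11.6) = -94.02 m.

ΔE = -94.0 m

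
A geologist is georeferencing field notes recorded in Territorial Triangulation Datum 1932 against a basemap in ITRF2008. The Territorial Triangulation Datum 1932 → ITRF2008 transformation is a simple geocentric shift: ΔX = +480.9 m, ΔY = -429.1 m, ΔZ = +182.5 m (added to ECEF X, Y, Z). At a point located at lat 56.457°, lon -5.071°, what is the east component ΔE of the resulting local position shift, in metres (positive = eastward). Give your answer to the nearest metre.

ΔE = -385 m

At φ = 56.457°, λ = -5.071°: sin φ = 0.833471, cos φ = 0.552563, sin λ = -0.088390, cos λ = 0.996086.
ΔE = −sin λ·ΔX + cos λ·ΔY = −(-0.088390)·(480.9) + (0.996086)·(-429.1) = -384.91 m.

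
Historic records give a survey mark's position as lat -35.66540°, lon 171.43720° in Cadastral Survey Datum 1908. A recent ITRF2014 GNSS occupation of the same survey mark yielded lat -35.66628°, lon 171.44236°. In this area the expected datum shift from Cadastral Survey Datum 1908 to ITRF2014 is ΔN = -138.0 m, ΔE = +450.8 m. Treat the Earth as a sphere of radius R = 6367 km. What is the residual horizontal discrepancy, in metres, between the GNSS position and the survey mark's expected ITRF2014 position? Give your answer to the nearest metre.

43 m

Observed coordinate differences: Δφ = -0.00088°, Δλ = +0.00516°.
Converting to metres (1° lat = 111125 m, cos φ = 0.812436): observed ΔN = -97.8 m, observed ΔE = 465.9 m.
Subtracting the expected shift leaves a residual of -97.8 − (-138.0) = 40.2 m north and 465.9 − (450.8) = 15.1 m east.
Residual distance = √(40.2² + 15.1²) = 42.9 m.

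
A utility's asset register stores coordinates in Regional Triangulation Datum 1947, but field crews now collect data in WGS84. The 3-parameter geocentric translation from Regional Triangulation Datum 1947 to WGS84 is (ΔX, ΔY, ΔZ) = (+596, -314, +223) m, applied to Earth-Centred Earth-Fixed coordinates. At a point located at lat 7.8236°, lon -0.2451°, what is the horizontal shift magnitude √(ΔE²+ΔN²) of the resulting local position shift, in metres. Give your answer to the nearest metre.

At φ = 7.8236°, λ = -0.2451°: sin φ = 0.136124, cos φ = 0.990692, sin λ = -0.004278, cos λ = 0.999991.
ΔE = −sin λ·ΔX + cos λ·ΔY = −(-0.004278)·(596) + (0.999991)·(-314) = -311.45 m.
ΔN = −sin φ cos λ·ΔX − sin φ sin λ·ΔY + cos φ·ΔZ = −(0.136124)(0.999991)(596) − (0.136124)(-0.004278)(-314) + (0.990692)(223) = 139.61 m.
Horizontal magnitude = √(ΔE² + ΔN²) = √((-311.45)² + 139.61²) = 341.31 m.

341 m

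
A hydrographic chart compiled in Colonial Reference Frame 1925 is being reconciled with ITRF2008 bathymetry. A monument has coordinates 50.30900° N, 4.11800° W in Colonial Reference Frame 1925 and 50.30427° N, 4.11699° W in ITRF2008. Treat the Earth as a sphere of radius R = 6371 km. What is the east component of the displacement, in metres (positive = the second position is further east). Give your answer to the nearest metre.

ΔE = 72 m

Δφ = 50.30427° − 50.30900° = -0.00473°; Δλ = -4.11699° − -4.11800° = +0.00101°.
1° along a meridian = πR/180 = 111195 m.
ΔN = Δφ × 111195 = -526.0 m; ΔE = Δλ × 111195 × cos(50.30900°) = +0.00101 × 111195 × 0.638647 = 71.7 m.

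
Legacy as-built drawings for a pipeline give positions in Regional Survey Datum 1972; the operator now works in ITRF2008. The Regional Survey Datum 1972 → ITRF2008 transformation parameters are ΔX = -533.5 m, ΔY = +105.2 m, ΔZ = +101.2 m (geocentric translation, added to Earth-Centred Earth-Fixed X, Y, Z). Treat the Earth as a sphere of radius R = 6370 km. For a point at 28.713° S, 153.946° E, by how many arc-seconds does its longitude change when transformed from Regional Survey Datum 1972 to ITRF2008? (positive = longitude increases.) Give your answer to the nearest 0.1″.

Δλ = 5.2″

sin φ = -0.480423, cos φ = 0.877037, sin λ = 0.439218, cos λ = -0.898380.
East component: ΔE = −sin λ·ΔX + cos λ·ΔY = −(0.439218)(-533.5) + (-0.898380)(105.2) = 139.81 m.
1° of latitude spans πR/180 = 111177 m; at latitude φ, 1° of longitude spans that × cos φ = 97506.8 m, so Δλ = 139.81 / 97506.8 × 3600 = 5.162″.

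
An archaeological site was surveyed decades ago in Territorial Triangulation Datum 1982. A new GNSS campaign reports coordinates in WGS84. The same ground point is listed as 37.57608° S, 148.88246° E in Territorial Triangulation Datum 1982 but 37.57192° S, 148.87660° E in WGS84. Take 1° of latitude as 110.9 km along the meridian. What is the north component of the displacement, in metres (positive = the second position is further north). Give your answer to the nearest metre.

Δφ = -37.57192° − -37.57608° = +0.00416°; Δλ = 148.87660° − 148.88246° = -0.00586°.
ΔN = Δφ × 110900 = 461.3 m; ΔE = Δλ × 110900 × cos(-37.57608°) = -0.00586 × 110900 × 0.792544 = -515.1 m.

ΔN = 461 m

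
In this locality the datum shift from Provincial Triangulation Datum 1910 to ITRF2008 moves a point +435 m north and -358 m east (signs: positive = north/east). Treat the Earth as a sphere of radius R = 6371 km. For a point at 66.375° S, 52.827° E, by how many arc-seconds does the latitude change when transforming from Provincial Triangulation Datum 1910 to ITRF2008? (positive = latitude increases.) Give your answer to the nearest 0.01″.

Δφ = 14.08″

On a sphere of radius R, 1 rad of latitude = R, so Δφ = ΔN / R = 435.0 / 6371000 = 6.8278e-05 rad = 14.083″.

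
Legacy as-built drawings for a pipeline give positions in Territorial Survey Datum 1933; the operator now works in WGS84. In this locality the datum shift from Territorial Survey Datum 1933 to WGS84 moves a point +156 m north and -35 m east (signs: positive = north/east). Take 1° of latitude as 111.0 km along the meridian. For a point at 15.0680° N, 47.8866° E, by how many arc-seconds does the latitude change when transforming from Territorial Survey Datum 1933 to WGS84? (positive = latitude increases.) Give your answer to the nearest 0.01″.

1° of latitude = 111.0 km, so Δφ = 156.0 / 111000 = 0.0014054° = 5.059″.

Δφ = 5.06″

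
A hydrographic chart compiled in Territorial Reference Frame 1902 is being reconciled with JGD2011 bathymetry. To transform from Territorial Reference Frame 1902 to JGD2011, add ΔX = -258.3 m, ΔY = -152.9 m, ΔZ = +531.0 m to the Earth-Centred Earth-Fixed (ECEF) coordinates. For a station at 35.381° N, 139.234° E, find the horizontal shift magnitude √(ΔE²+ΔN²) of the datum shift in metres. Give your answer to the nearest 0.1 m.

At φ = 35.381°, λ = 139.234°: sin φ = 0.579011, cos φ = 0.815320, sin λ = 0.652971, cos λ = -0.757383.
ΔE = −sin λ·ΔX + cos λ·ΔY = −(0.652971)·(-258.3) + (-0.757383)·(-152.9) = 284.47 m.
ΔN = −sin φ cos λ·ΔX − sin φ sin λ·ΔY + cos φ·ΔZ = −(0.579011)(-0.757383)(-258.3) − (0.579011)(0.652971)(-152.9) + (0.815320)(531.0) = 377.47 m.
Horizontal magnitude = √(ΔE² + ΔN²) = √(284.47² + 377.47²) = 472.66 m.

472.7 m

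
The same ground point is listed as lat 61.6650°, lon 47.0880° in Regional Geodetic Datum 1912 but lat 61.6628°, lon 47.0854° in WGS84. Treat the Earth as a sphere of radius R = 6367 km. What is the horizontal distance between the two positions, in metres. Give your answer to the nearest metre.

Δφ = 61.6628° − 61.6650° = -0.0022°; Δλ = 47.0854° − 47.0880° = -0.0026°.
1° along a meridian = πR/180 = 111125 m.
ΔN = Δφ × 111125 = -244.5 m; ΔE = Δλ × 111125 × cos(61.6650°) = -0.0026 × 111125 × 0.474626 = -137.1 m.
Distance = √(ΔE² + ΔN²) = √((-137.1)² + (-244.5)²) = 280.3 m.

280 m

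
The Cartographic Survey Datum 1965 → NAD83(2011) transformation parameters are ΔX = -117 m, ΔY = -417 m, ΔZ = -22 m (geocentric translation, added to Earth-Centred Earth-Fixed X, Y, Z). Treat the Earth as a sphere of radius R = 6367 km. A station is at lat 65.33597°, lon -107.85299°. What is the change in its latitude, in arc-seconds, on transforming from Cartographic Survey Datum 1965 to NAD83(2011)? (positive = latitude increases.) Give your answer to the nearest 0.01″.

Δφ = -13.04″

sin φ = 0.908770, cos φ = 0.417297, sin λ = -0.951846, cos λ = -0.306576.
North component: ΔN = −sin φ cos λ·ΔX − sin φ sin λ·ΔY + cos φ·ΔZ = −(0.908770)(-0.306576)(-117) − (0.908770)(-0.951846)(-417) + (0.417297)(-22) = -402.49 m.
1° of latitude spans πR/180 = 111125 m, so Δφ = -402.49 / 111125 × 3600 = -13.039″.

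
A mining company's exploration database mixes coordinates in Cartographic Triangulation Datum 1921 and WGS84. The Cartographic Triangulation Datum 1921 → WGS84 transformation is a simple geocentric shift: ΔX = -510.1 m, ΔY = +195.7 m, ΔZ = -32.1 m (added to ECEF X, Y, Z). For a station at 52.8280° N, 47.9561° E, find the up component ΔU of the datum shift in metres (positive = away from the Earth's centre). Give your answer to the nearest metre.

ΔU = -144 m

At φ = 52.8280°, λ = 47.9561°: sin φ = 0.796825, cos φ = 0.604210, sin λ = 0.742632, cos λ = 0.669700.
ΔU = cos φ cos λ·ΔX + cos φ sin λ·ΔY + sin φ·ΔZ = (0.604210)(0.669700)(-510.1) + (0.604210)(0.742632)(195.7) + (0.796825)(-32.1) = -144.17 m.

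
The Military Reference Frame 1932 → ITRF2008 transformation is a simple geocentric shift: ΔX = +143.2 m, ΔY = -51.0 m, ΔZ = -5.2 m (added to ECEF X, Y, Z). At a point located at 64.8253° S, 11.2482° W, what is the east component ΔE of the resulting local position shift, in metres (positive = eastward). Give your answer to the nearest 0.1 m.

At φ = -64.8253°, λ = -11.2482°: sin φ = -0.905015, cos φ = 0.425380, sin λ = -0.195060, cos λ = 0.980791.
ΔE = −sin λ·ΔX + cos λ·ΔY = −(-0.195060)·(143.2) + (0.980791)·(-51.0) = -22.09 m.

ΔE = -22.1 m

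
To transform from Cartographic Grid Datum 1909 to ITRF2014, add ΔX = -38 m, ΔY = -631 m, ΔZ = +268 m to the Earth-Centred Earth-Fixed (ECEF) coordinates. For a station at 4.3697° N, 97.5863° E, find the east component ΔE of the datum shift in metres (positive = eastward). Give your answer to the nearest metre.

At φ = 4.3697°, λ = 97.5863°: sin φ = 0.076192, cos φ = 0.997093, sin λ = 0.991247, cos λ = -0.132019.
ΔE = −sin λ·ΔX + cos λ·ΔY = −(0.991247)·(-38) + (-0.132019)·(-631) = 120.97 m.

ΔE = 121 m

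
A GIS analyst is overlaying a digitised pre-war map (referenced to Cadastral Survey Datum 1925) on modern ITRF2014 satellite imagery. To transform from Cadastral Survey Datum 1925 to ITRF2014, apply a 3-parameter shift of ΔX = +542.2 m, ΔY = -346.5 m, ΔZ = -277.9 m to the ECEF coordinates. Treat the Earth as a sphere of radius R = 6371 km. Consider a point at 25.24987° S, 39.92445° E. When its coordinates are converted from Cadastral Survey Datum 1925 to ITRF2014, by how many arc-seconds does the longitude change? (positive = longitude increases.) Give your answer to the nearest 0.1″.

sin φ = -0.426567, cos φ = 0.904456, sin λ = 0.641777, cos λ = 0.766891.
East component: ΔE = −sin λ·ΔX + cos λ·ΔY = −(0.641777)(542.2) + (0.766891)(-346.5) = -613.70 m.
1° of latitude spans πR/180 = 111195 m; at latitude φ, 1° of longitude spans that × cos φ = 100570.9 m, so Δλ = -613.70 / 100570.9 × 3600 = -21.968″.

Δλ = -22.0″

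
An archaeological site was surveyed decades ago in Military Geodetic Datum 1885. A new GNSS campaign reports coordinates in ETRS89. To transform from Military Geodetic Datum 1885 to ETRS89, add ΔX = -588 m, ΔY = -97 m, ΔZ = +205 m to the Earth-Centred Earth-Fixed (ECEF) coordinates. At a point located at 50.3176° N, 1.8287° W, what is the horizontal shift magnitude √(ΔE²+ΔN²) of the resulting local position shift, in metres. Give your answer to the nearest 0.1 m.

At φ = 50.3176°, λ = -1.8287°: sin φ = 0.769596, cos φ = 0.638531, sin λ = -0.031911, cos λ = 0.999491.
ΔE = −sin λ·ΔX + cos λ·ΔY = −(-0.031911)·(-588) + (0.999491)·(-97) = -115.71 m.
ΔN = −sin φ cos λ·ΔX − sin φ sin λ·ΔY + cos φ·ΔZ = −(0.769596)(0.999491)(-588) − (0.769596)(-0.031911)(-97) + (0.638531)(205) = 580.81 m.
Horizontal magnitude = √(ΔE² + ΔN²) = √((-115.71)² + 580.81²) = 592.22 m.

592.2 m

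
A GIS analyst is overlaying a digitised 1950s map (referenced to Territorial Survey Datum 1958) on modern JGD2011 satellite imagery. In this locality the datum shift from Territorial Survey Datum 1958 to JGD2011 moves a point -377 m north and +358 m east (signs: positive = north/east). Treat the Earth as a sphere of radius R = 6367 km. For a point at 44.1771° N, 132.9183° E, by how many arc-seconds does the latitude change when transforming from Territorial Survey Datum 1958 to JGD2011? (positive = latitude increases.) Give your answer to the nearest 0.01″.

On a sphere of radius R, 1 rad of latitude = R, so Δφ = ΔN / R = -377.0 / 6367000 = -5.9212e-05 rad = -12.213″.

Δφ = -12.21″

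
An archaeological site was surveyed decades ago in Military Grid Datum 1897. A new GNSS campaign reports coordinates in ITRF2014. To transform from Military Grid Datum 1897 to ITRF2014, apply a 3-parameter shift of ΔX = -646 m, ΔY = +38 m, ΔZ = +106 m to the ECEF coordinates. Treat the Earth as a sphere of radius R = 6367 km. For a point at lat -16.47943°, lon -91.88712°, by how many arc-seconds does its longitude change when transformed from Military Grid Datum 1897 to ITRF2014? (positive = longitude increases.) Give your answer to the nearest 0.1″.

sin φ = -0.283671, cos φ = 0.958922, sin λ = -0.999458, cos λ = -0.032931.
East component: ΔE = −sin λ·ΔX + cos λ·ΔY = −(-0.999458)(-646) + (-0.032931)(38) = -646.90 m.
1° of latitude spans πR/180 = 111125 m; at latitude φ, 1° of longitude spans that × cos φ = 106560.3 m, so Δλ = -646.90 / 106560.3 × 3600 = -21.855″.

Δλ = -21.9″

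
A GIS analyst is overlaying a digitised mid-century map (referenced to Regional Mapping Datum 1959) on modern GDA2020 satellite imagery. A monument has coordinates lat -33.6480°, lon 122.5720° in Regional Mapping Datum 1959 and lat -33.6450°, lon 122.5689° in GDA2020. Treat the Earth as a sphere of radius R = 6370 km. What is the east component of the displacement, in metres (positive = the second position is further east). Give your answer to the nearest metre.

Δφ = -33.6450° − -33.6480° = +0.0030°; Δλ = 122.5689° − 122.5720° = -0.0031°.
1° along a meridian = πR/180 = 111177 m.
ΔN = Δφ × 111177 = 333.5 m; ΔE = Δλ × 111177 × cos(-33.6480°) = -0.0031 × 111177 × 0.832457 = -286.9 m.

ΔE = -287 m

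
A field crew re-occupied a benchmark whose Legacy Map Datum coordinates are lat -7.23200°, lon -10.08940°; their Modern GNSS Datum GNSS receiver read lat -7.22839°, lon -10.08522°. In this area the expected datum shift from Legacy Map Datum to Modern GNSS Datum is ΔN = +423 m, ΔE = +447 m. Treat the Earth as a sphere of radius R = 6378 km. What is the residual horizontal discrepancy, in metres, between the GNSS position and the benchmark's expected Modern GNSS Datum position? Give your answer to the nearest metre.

26 m

Observed coordinate differences: Δφ = +0.00361°, Δλ = +0.00418°.
Converting to metres (1° lat = 111317 m, cos φ = 0.992045): observed ΔN = 401.9 m, observed ΔE = 461.6 m.
Subtracting the expected shift leaves a residual of 401.9 − (423) = -21.1 m north and 461.6 − (447) = 14.6 m east.
Residual distance = √((-21.1)² + 14.6²) = 25.7 m.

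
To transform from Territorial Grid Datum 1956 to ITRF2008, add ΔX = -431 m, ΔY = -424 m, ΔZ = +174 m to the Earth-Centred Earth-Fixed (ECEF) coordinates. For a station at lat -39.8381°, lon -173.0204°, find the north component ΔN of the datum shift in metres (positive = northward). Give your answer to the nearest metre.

ΔN = 441 m

At φ = -39.8381°, λ = -173.0204°: sin φ = -0.640620, cos φ = 0.767858, sin λ = -0.121516, cos λ = -0.992589.
ΔN = −sin φ cos λ·ΔX − sin φ sin λ·ΔY + cos φ·ΔZ = −(-0.640620)(-0.992589)(-431) − (-0.640620)(-0.121516)(-424) + (0.767858)(174) = 440.68 m.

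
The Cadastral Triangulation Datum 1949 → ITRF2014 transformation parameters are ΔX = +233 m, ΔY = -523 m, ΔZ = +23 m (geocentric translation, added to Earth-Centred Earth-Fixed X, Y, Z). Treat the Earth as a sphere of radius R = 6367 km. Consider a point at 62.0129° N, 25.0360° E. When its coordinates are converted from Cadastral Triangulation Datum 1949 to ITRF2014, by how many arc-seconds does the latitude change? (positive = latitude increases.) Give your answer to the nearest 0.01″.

sin φ = 0.883053, cos φ = 0.469273, sin λ = 0.423188, cos λ = 0.906042.
North component: ΔN = −sin φ cos λ·ΔX − sin φ sin λ·ΔY + cos φ·ΔZ = −(0.883053)(0.906042)(233) − (0.883053)(0.423188)(-523) + (0.469273)(23) = 19.82 m.
1° of latitude spans πR/180 = 111125 m, so Δφ = 19.82 / 111125 × 3600 = 0.642″.

Δφ = 0.64″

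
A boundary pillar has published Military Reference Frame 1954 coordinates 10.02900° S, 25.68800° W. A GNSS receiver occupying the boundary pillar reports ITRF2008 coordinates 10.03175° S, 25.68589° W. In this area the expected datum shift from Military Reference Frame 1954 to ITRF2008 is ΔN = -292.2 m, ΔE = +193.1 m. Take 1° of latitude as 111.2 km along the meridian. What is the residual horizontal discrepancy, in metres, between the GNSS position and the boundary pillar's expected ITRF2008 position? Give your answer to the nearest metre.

Observed coordinate differences: Δφ = -0.00275°, Δλ = +0.00211°.
Converting to metres (1° lat = 111200 m, cos φ = 0.984720): observed ΔN = -305.8 m, observed ΔE = 231.0 m.
Subtracting the expected shift leaves a residual of -305.8 − (-292.2) = -13.6 m north and 231.0 − (193.1) = 37.9 m east.
Residual distance = √((-13.6)² + 37.9²) = 40.3 m.

40 m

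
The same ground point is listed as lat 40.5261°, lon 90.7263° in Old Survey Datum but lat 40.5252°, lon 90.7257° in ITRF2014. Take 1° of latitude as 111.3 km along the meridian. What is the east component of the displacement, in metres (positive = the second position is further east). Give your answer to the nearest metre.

ΔE = -51 m

Δφ = 40.5252° − 40.5261° = -0.0009°; Δλ = 90.7257° − 90.7263° = -0.0006°.
ΔN = Δφ × 111300 = -100.2 m; ΔE = Δλ × 111300 × cos(40.5261°) = -0.0006 × 111300 × 0.760110 = -50.8 m.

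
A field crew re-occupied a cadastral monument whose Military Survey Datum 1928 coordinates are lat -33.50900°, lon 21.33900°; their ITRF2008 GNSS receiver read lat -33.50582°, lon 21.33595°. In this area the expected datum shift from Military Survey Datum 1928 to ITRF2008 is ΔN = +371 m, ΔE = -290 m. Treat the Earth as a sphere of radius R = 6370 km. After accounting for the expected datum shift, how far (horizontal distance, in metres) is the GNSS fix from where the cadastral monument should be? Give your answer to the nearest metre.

19 m

Observed coordinate differences: Δφ = +0.00318°, Δλ = -0.00305°.
Converting to metres (1° lat = 111177 m, cos φ = 0.833799): observed ΔN = 353.5 m, observed ΔE = -282.7 m.
Subtracting the expected shift leaves a residual of 353.5 − (371) = -17.5 m north and -282.7 − (-290) = 7.3 m east.
Residual distance = √((-17.5)² + 7.3²) = 18.9 m.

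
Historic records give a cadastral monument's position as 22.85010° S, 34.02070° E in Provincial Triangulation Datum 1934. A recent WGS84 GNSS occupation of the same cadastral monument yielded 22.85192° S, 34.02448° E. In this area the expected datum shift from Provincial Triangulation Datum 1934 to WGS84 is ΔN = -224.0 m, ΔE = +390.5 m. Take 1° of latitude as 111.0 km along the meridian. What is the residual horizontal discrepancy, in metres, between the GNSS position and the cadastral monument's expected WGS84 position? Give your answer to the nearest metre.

Observed coordinate differences: Δφ = -0.00182°, Δλ = +0.00378°.
Converting to metres (1° lat = 111000 m, cos φ = 0.921524): observed ΔN = -202.0 m, observed ΔE = 386.7 m.
Subtracting the expected shift leaves a residual of -202.0 − (-224.0) = 22.0 m north and 386.7 − (390.5) = -3.8 m east.
Residual distance = √(22.0² + (-3.8)²) = 22.3 m.

22 m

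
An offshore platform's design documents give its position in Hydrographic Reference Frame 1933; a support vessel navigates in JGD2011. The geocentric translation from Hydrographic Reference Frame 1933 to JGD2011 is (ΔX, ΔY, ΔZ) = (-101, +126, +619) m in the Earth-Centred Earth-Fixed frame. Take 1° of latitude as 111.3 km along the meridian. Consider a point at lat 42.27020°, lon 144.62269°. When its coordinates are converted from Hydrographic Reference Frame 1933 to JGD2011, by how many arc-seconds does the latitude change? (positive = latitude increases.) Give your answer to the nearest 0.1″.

Δφ = 11.4″

sin φ = 0.672628, cos φ = 0.739981, sin λ = 0.578958, cos λ = -0.815357.
North component: ΔN = −sin φ cos λ·ΔX − sin φ sin λ·ΔY + cos φ·ΔZ = −(0.672628)(-0.815357)(-101) − (0.672628)(0.578958)(126) + (0.739981)(619) = 353.59 m.
1° of latitude spans 111300 m, so Δφ = 353.59 / 111300 × 3600 = 11.437″.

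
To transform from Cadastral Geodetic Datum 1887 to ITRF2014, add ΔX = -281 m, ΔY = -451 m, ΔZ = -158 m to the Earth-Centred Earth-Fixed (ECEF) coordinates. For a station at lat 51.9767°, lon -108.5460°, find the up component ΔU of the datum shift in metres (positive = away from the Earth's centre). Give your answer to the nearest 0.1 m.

The local up (radial) axis is (cos φ cos λ, cos φ sin λ, sin φ), giving ΔU = 55.054 + 263.381 − 124.466 = 193.97 m.

ΔU = 194.0 m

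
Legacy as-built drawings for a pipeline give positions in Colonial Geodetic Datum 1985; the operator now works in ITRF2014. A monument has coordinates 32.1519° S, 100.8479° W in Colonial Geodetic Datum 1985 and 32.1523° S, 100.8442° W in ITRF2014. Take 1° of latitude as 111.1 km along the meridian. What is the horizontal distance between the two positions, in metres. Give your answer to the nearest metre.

Δφ = -32.1523° − -32.1519° = -0.0004°; Δλ = -100.8442° − -100.8479° = +0.0037°.
ΔN = Δφ × 111100 = -44.4 m; ΔE = Δλ × 111100 × cos(-32.1519°) = +0.0037 × 111100 × 0.846640 = 348.0 m.
Distance = √(ΔE² + ΔN²) = √(348.0² + (-44.4)²) = 350.9 m.

351 m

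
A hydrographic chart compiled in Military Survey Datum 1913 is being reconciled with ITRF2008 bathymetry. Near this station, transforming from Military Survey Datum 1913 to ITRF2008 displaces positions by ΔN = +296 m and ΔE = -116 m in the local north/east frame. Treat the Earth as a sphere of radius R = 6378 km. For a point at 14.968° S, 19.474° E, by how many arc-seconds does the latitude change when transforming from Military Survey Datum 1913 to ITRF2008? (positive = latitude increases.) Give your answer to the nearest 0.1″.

Δφ = 9.6″

On a sphere of radius R, 1 rad of latitude = R, so Δφ = ΔN / R = 296.0 / 6378000 = 4.6410e-05 rad = 9.573″.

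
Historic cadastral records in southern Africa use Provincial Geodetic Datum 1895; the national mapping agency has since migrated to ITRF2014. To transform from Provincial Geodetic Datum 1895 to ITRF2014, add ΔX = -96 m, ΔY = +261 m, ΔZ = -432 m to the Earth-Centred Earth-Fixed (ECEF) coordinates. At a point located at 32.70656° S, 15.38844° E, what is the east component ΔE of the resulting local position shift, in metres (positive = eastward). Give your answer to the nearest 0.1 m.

ΔE = 277.1 m

At φ = -32.70656°, λ = 15.38844°: sin φ = -0.540337, cos φ = 0.841449, sin λ = 0.265362, cos λ = 0.964149.
ΔE = −sin λ·ΔX + cos λ·ΔY = −(0.265362)·(-96) + (0.964149)·(261) = 277.12 m.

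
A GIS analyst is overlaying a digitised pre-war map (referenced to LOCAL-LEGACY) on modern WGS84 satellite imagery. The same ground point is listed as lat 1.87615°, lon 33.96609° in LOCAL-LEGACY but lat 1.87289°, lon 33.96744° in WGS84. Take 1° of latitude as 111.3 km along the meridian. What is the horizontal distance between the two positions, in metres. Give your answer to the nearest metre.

393 m

Δφ = 1.87289° − 1.87615° = -0.00326°; Δλ = 33.96744° − 33.96609° = +0.00135°.
ΔN = Δφ × 111300 = -362.8 m; ΔE = Δλ × 111300 × cos(1.87615°) = +0.00135 × 111300 × 0.999464 = 150.2 m.
Distance = √(ΔE² + ΔN²) = √(150.2² + (-362.8)²) = 392.7 m.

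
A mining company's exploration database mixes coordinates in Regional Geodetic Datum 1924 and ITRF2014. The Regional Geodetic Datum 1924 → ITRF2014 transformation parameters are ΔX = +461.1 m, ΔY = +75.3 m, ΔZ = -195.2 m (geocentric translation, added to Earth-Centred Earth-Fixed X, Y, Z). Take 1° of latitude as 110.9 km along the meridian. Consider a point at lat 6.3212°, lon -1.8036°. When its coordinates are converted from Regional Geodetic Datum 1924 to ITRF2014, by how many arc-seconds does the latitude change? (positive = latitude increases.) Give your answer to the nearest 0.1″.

sin φ = 0.110102, cos φ = 0.993920, sin λ = -0.031474, cos λ = 0.999505.
North component: ΔN = −sin φ cos λ·ΔX − sin φ sin λ·ΔY + cos φ·ΔZ = −(0.110102)(0.999505)(461.1) − (0.110102)(-0.031474)(75.3) + (0.993920)(-195.2) = -244.50 m.
1° of latitude spans 110900 m, so Δφ = -244.50 / 110900 × 3600 = -7.937″.

Δφ = -7.9″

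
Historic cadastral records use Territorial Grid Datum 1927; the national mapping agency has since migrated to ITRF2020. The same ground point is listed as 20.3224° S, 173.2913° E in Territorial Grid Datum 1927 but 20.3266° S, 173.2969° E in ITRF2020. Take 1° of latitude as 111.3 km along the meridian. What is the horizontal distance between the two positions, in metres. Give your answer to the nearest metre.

Δφ = -20.3266° − -20.3224° = -0.0042°; Δλ = 173.2969° − 173.2913° = +0.0056°.
ΔN = Δφ × 111300 = -467.5 m; ΔE = Δλ × 111300 × cos(-20.3224°) = +0.0056 × 111300 × 0.937753 = 584.5 m.
Distance = √(ΔE² + ΔN²) = √(584.5² + (-467.5)²) = 748.4 m.

748 m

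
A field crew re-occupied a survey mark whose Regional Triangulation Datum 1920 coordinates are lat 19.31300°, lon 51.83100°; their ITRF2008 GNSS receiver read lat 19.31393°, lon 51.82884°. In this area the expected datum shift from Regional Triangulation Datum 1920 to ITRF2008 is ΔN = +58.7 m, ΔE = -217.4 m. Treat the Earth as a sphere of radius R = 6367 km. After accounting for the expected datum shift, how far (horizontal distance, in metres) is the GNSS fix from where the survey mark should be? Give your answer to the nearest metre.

Observed coordinate differences: Δφ = +0.00093°, Δλ = -0.00216°.
Converting to metres (1° lat = 111125 m, cos φ = 0.943726): observed ΔN = 103.3 m, observed ΔE = -226.5 m.
Subtracting the expected shift leaves a residual of 103.3 − (58.7) = 44.6 m north and -226.5 − (-217.4) = -9.1 m east.
Residual distance = √(44.6² + (-9.1)²) = 45.6 m.

46 m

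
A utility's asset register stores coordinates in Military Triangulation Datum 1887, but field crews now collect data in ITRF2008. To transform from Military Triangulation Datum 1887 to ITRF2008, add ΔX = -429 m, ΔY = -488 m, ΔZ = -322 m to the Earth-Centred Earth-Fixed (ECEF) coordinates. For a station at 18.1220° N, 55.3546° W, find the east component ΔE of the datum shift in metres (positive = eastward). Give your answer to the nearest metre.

At φ = 18.1220°, λ = -55.3546°: sin φ = 0.311041, cos φ = 0.950396, sin λ = -0.822686, cos λ = 0.568496.
ΔE = −sin λ·ΔX + cos λ·ΔY = −(-0.822686)·(-429) + (0.568496)·(-488) = -630.36 m.

ΔE = -630 m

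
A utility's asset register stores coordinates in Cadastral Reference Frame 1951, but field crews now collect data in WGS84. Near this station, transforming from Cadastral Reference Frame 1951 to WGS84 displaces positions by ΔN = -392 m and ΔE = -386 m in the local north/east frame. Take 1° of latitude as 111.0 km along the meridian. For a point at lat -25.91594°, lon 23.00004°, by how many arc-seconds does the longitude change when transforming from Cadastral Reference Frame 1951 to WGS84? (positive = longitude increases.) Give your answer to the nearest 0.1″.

At latitude -25.91594°, cos φ = 0.899436.
1° of longitude at this latitude = 111.0 × cos φ = 99.84 km, so Δλ = -386.0 / 99837.4 = -0.0038663° = -13.919″.

Δλ = -13.9″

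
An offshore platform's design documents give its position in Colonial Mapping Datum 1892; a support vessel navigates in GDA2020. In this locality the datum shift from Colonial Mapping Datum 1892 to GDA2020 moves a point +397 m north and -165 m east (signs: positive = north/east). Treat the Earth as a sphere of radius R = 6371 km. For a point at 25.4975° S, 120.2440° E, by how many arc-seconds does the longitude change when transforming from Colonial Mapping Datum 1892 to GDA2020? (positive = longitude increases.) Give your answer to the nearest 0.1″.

Δλ = -5.9″

At latitude -25.4975°, cos φ = 0.902604.
One radian of longitude at latitude φ spans R cos φ, so Δλ = ΔE / (R cos φ) = -165.0 / (6371000 × 0.902604) = -2.8693e-05 rad = -5.918″.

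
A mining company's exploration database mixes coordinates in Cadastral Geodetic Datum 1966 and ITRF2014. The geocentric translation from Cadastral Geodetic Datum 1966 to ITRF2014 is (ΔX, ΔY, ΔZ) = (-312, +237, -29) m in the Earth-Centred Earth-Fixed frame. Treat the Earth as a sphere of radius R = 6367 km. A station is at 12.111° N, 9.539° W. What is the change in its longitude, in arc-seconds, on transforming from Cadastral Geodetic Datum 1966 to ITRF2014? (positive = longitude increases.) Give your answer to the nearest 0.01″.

sin φ = 0.209806, cos φ = 0.977743, sin λ = -0.165719, cos λ = 0.986173.
East component: ΔE = −sin λ·ΔX + cos λ·ΔY = −(-0.165719)(-312) + (0.986173)(237) = 182.02 m.
1° of latitude spans πR/180 = 111125 m; at latitude φ, 1° of longitude spans that × cos φ = 108651.8 m, so Δλ = 182.02 / 108651.8 × 3600 = 6.031″.

Δλ = 6.03″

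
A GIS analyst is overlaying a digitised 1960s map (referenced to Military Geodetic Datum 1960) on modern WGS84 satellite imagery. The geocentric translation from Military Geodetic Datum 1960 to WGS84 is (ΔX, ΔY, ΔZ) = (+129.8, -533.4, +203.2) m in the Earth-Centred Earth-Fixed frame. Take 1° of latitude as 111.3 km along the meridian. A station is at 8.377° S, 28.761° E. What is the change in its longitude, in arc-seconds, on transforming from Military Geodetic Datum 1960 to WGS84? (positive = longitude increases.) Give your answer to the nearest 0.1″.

Δλ = -17.3″

sin φ = -0.145686, cos φ = 0.989331, sin λ = 0.481157, cos λ = 0.876634.
East component: ΔE = −sin λ·ΔX + cos λ·ΔY = −(0.481157)(129.8) + (0.876634)(-533.4) = -530.05 m.
1° of latitude spans 111300 m; at latitude φ, 1° of longitude spans that × cos φ = 110112.5 m, so Δλ = -530.05 / 110112.5 × 3600 = -17.329″.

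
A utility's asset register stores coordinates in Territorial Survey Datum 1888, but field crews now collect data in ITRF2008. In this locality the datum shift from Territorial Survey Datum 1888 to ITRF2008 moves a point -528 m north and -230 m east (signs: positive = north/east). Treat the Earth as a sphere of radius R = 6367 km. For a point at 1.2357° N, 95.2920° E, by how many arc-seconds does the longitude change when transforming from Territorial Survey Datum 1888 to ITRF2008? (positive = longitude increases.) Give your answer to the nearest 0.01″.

Δλ = -7.45″

At latitude 1.2357°, cos φ = 0.999767.
One radian of longitude at latitude φ spans R cos φ, so Δλ = ΔE / (R cos φ) = -230.0 / (6367000 × 0.999767) = -3.6132e-05 rad = -7.453″.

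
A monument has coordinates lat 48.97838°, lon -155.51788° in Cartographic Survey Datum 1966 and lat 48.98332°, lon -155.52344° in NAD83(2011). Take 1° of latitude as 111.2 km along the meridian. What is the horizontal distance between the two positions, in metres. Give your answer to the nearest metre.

683 m

Δφ = 48.98332° − 48.97838° = +0.00494°; Δλ = -155.52344° − -155.51788° = -0.00556°.
ΔN = Δφ × 111200 = 549.3 m; ΔE = Δλ × 111200 × cos(48.97838°) = -0.00556 × 111200 × 0.656344 = -405.8 m.
Distance = √(ΔE² + ΔN²) = √((-405.8)² + 549.3²) = 683.0 m.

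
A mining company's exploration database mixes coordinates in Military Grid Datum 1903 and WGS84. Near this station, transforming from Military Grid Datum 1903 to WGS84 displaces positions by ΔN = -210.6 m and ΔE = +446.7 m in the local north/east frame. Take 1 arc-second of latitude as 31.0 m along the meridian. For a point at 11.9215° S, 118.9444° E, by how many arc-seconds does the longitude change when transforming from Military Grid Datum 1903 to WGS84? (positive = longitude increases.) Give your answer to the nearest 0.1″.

At latitude -11.9215°, cos φ = 0.978432.
1″ of longitude at this latitude = 31.00 × cos φ = 30.3314 m, so Δλ = 446.7 / 30.3314 = 14.727″.

Δλ = 14.7″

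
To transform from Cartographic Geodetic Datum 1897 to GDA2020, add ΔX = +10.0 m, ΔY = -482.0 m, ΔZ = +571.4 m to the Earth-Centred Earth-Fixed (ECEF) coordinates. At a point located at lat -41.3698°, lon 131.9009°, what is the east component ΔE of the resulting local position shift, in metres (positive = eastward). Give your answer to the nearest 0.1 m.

The local east axis at (φ, λ) is (−sin λ, cos λ, 0), so ΔE = −sin(131.9009°)·10.0 + cos(131.9009°)·(-482.0) = 314.46 m.

ΔE = 314.5 m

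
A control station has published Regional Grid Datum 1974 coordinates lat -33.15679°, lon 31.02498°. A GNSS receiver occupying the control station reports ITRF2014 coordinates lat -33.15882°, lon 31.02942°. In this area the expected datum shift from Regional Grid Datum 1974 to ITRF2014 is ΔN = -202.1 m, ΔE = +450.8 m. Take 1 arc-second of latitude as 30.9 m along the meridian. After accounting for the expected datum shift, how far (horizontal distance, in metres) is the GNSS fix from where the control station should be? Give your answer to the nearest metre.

44 m

Observed coordinate differences: Δφ = -0.00203°, Δλ = +0.00444°.
Converting to metres (1° lat = 111240 m, cos φ = 0.837177): observed ΔN = -225.8 m, observed ΔE = 413.5 m.
Subtracting the expected shift leaves a residual of -225.8 − (-202.1) = -23.7 m north and 413.5 − (450.8) = -37.3 m east.
Residual distance = √((-23.7)² + (-37.3)²) = 44.2 m.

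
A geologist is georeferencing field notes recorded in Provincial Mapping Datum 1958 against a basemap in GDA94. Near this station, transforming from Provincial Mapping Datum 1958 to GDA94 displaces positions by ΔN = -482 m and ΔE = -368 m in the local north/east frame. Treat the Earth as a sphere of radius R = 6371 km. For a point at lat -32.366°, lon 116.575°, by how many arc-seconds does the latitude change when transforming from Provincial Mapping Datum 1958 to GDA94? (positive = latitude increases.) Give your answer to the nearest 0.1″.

Δφ = -15.6″

On a sphere of radius R, 1 rad of latitude = R, so Δφ = ΔN / R = -482.0 / 6371000 = -7.5655e-05 rad = -15.605″.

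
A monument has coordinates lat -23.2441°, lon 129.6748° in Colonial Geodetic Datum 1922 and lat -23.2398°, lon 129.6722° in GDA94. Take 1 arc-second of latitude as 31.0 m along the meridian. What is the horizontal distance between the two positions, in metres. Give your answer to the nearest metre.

549 m

Δφ = -23.2398° − -23.2441° = +0.0043°; Δλ = 129.6722° − 129.6748° = -0.0026°.
1° of latitude = 3600 × 31.00 = 111600 m.
ΔN = Δφ × 111600 = 479.9 m; ΔE = Δλ × 111600 × cos(-23.2441°) = -0.0026 × 111600 × 0.918832 = -266.6 m.
Distance = √(ΔE² + ΔN²) = √((-266.6)² + 479.9²) = 549.0 m.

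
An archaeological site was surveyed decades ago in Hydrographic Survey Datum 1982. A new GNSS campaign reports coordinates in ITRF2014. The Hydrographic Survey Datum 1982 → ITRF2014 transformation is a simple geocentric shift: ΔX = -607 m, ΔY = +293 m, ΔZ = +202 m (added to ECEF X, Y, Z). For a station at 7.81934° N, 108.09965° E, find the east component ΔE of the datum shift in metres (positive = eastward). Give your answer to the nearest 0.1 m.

The local east axis at (φ, λ) is (−sin λ, cos λ, 0), so ΔE = −sin(108.09965°)·(-607) + cos(108.09965°)·293 = 485.94 m.

ΔE = 485.9 m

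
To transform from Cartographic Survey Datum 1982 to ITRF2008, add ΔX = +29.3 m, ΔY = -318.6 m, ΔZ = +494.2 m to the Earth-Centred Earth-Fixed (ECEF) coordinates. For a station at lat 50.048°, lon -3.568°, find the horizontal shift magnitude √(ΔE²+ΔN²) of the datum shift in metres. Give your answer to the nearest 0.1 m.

At φ = 50.048°, λ = -3.568°: sin φ = 0.766583, cos φ = 0.642146, sin λ = -0.062233, cos λ = 0.998062.
ΔE = −sin λ·ΔX + cos λ·ΔY = −(-0.062233)·(29.3) + (0.998062)·(-318.6) = -316.16 m.
ΔN = −sin φ cos λ·ΔX − sin φ sin λ·ΔY + cos φ·ΔZ = −(0.766583)(0.998062)(29.3) − (0.766583)(-0.062233)(-318.6) + (0.642146)(494.2) = 279.73 m.
Horizontal magnitude = √(ΔE² + ΔN²) = √((-316.16)² + 279.73²) = 422.14 m.

422.1 m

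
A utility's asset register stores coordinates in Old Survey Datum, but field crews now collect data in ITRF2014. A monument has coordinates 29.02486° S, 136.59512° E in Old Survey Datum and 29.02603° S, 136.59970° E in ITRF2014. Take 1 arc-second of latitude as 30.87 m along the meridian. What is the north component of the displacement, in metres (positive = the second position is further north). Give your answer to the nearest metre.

ΔN = -130 m

Δφ = -29.02603° − -29.02486° = -0.00117°; Δλ = 136.59970° − 136.59512° = +0.00458°.
1° of latitude = 3600 × 30.87 = 111132 m.
ΔN = Δφ × 111132 = -130.0 m; ΔE = Δλ × 111132 × cos(-29.02486°) = +0.00458 × 111132 × 0.874409 = 445.1 m.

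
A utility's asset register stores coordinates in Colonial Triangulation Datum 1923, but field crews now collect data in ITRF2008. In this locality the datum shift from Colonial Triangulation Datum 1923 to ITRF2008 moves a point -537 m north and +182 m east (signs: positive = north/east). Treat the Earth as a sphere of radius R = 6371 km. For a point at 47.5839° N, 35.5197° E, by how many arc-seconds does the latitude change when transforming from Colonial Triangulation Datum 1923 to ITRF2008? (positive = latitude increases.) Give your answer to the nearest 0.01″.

On a sphere of radius R, 1 rad of latitude = R, so Δφ = ΔN / R = -537.0 / 6371000 = -8.4288e-05 rad = -17.386″.

Δφ = -17.39″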